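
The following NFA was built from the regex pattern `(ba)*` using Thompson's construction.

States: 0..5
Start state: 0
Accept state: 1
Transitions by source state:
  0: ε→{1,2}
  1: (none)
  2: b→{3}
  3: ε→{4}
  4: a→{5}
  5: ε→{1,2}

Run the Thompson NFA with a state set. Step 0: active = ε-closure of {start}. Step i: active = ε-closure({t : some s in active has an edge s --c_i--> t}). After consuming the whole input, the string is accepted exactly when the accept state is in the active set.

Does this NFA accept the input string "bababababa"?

Answer: ACCEPT

Steps:
S₀ = ε-closure({0}) = {0,1,2}
'b' @ 1: {3,4}
'a' @ 2: {1,2,5}  [accepting]
'b' @ 3: {3,4}
'a' @ 4: {1,2,5}  [accepting]
'b' @ 5: {3,4}
'a' @ 6: {1,2,5}  [accepting]
'b' @ 7: {3,4}
'a' @ 8: {1,2,5}  [accepting]
'b' @ 9: {3,4}
'a' @ 10: {1,2,5}  [accepting]
final: {1,2,5}; accept 1 in set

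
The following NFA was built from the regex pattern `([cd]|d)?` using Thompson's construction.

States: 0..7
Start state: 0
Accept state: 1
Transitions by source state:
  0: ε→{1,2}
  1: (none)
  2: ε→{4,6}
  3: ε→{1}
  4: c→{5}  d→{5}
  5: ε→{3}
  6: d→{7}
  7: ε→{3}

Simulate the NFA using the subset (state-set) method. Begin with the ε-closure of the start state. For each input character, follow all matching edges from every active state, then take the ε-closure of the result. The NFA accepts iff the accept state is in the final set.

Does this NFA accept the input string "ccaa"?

Answer: REJECT

Derivation:
initial (ε-close {0}): {0,1,2,4,6}
'c' @ 1: {1,3,5}  (accept∈set)
'c' @ 2: {}  — state set empty
rest 'aa' ignored (set empty)
final: {}; accept 1 not in set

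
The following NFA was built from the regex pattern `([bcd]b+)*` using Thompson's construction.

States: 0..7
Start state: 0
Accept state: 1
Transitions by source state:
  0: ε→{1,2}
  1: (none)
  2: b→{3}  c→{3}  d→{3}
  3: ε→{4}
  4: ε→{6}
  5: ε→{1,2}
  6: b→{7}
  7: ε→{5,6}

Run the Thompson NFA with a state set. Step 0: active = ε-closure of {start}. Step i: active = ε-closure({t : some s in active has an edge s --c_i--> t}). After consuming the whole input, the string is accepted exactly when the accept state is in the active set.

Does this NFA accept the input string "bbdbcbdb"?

Answer: ACCEPT

Steps:
start: ε-closure({0}) = {0,1,2}
'b' @ 1: {3,4,6}
'b' @ 2: {1,2,5,6,7}  ✓accept
'd' @ 3: {3,4,6}
'b' @ 4: {1,2,5,6,7}  ✓accept
'c' @ 5: {3,4,6}
'b' @ 6: {1,2,5,6,7}  ✓accept
'd' @ 7: {3,4,6}
'b' @ 8: {1,2,5,6,7}  ✓accept
final: {1,2,5,6,7}; accept 1 in set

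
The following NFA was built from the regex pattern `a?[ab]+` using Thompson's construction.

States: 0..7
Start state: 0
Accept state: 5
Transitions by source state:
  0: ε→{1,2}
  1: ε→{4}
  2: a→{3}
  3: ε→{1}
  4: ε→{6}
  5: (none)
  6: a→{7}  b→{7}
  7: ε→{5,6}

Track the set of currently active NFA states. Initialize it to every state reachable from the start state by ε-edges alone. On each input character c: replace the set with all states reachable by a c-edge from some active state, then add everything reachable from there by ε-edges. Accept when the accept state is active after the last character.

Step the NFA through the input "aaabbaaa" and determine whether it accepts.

Answer: ACCEPT

Steps:
S₀ = ε-closure({0}) = {0,1,2,4,6}
'a' @ 1: {1,3,4,5,6,7}  ✓accept
'a' @ 2: {5,6,7}  ✓accept
'a' @ 3: {5,6,7}  ✓accept
'b' @ 4: {5,6,7}  ✓accept
'b' @ 5: {5,6,7}  ✓accept
'a' @ 6: {5,6,7}  ✓accept
'a' @ 7: {5,6,7}  ✓accept
'a' @ 8: {5,6,7}  ✓accept
end set {5,6,7} — state 5 in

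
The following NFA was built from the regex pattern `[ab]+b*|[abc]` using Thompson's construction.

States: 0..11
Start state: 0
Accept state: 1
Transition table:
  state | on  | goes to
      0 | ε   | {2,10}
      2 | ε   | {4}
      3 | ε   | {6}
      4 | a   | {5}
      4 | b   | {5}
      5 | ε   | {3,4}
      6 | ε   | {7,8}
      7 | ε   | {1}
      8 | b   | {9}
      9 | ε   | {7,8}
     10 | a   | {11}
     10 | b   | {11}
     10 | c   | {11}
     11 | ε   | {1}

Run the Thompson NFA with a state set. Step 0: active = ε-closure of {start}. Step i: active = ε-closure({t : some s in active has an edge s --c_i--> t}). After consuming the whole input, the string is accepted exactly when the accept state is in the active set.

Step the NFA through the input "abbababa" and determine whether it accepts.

Answer: ACCEPT

Trace:
S₀ = ε-closure({0}) = {0,2,4,10}
'a' @ 1: {1,3,4,5,6,7,8,11}  (accept∈set)
'b' @ 2: {1,3,4,5,6,7,8,9}  (accept∈set)
'b' @ 3: {1,3,4,5,6,7,8,9}  (accept∈set)
'a' @ 4: {1,3,4,5,6,7,8}  (accept∈set)
'b' @ 5: {1,3,4,5,6,7,8,9}  (accept∈set)
'a' @ 6: {1,3,4,5,6,7,8}  (accept∈set)
'b' @ 7: {1,3,4,5,6,7,8,9}  (accept∈set)
'a' @ 8: {1,3,4,5,6,7,8}  (accept∈set)
end set {1,3,4,5,6,7,8} — state 1 in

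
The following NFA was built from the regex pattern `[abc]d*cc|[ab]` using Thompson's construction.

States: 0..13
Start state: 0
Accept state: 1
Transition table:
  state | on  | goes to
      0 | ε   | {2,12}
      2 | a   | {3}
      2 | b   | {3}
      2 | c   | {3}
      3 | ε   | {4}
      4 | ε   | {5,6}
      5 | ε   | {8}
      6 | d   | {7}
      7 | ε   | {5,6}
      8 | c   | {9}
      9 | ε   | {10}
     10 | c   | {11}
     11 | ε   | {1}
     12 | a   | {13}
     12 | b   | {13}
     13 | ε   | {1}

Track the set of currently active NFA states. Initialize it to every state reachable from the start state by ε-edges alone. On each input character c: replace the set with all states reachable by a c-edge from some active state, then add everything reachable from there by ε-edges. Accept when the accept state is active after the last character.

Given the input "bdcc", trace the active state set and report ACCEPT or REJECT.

Answer: ACCEPT

Derivation:
start: ε-closure({0}) = {0,2,12}
'b' @ 1: {1,3,4,5,6,8,13}  [accepting]
'd' @ 2: {5,6,7,8}
'c' @ 3: {9,10}
'c' @ 4: {1,11}  [accepting]
final: {1,11}; accept 1 in set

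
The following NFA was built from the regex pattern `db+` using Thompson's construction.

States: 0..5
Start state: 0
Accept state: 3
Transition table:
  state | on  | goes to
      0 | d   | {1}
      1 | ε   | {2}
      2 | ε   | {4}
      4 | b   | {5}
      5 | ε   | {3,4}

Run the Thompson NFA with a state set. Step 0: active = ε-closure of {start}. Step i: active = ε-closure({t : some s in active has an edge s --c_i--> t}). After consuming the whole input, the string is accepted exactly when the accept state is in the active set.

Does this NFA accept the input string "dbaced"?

Answer: REJECT

Steps:
S₀ = ε-closure({0}) = {0}
'd' @ 1: {1,2,4}
'b' @ 2: {3,4,5}  ✓accept
'a' @ 3: {}  — state set empty
rest 'ced' ignored (set empty)
after full input: {}  (accept=3 not in)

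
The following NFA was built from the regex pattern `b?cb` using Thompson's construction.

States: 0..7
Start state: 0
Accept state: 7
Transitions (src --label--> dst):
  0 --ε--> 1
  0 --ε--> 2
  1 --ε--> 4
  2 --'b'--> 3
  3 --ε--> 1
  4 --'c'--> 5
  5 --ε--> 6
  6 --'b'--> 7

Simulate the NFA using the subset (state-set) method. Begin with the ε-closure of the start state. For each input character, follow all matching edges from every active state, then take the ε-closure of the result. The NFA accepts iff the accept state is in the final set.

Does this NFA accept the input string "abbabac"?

Answer: REJECT

Steps:
S₀ = ε-closure({0}) = {0,1,2,4}
'a' @ 1: {}  — dead — no transitions
rest 'bbabac' ignored (set empty)
final: {}; accept 7 not in set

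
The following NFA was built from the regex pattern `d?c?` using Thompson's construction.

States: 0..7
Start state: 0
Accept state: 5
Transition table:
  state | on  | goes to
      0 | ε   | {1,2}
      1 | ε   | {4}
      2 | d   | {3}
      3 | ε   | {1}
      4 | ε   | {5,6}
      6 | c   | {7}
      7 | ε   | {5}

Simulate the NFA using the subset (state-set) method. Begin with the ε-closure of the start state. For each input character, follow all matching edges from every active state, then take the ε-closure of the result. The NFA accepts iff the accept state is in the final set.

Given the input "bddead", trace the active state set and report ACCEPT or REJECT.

start: ε-closure({0}) = {0,1,2,4,5,6}
'b' @ 1: {}  — dead — no transitions
rest 'ddead' ignored (set empty)
after full input: {}  (accept=5 not in)

Answer: REJECT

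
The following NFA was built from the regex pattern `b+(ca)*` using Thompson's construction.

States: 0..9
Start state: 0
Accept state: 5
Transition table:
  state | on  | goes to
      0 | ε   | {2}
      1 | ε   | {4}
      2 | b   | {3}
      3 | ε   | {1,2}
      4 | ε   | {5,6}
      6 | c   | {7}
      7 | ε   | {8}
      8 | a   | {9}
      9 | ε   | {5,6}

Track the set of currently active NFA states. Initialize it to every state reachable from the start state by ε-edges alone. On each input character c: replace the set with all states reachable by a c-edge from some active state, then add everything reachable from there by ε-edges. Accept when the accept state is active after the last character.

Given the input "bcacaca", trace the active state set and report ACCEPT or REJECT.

S₀ = ε-closure({0}) = {0,2}
'b' @ 1: {1,2,3,4,5,6}  [accepting]
'c' @ 2: {7,8}
'a' @ 3: {5,6,9}  [accepting]
'c' @ 4: {7,8}
'a' @ 5: {5,6,9}  [accepting]
'c' @ 6: {7,8}
'a' @ 7: {5,6,9}  [accepting]
end set {5,6,9} — state 5 in

Answer: ACCEPT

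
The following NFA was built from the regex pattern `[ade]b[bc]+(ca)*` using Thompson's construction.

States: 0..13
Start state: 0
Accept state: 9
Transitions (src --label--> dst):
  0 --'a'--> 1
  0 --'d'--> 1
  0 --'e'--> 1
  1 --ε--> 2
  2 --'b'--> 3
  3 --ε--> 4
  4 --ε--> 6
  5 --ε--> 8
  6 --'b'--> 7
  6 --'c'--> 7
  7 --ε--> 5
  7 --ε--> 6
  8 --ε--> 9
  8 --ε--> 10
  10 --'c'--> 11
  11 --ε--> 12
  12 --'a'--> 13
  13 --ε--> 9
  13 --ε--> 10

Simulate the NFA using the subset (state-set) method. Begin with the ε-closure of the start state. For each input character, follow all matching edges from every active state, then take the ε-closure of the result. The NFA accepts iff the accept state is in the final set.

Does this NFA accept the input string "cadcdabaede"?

Answer: REJECT

Trace:
initial (ε-close {0}): {0}
'c' @ 1: {}  — dead — no transitions
rest 'adcdabaede' ignored (set empty)
after full input: {}  (accept=9 not in)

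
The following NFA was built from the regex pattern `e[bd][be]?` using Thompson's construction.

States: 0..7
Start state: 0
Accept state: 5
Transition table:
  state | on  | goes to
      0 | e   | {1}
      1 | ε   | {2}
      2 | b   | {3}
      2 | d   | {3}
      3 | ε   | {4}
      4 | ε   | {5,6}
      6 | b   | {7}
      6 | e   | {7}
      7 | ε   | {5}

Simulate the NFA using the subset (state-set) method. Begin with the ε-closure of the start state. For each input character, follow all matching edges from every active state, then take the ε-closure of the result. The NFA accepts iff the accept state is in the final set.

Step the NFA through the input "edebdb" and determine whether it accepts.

S₀ = ε-closure({0}) = {0}
'e' @ 1: {1,2}
'd' @ 2: {3,4,5,6}  ✓accept
'e' @ 3: {5,7}  ✓accept
'b' @ 4: {}  — dead — no transitions
rest 'db' ignored (set empty)
final: {}; accept 5 not in set

Answer: REJECT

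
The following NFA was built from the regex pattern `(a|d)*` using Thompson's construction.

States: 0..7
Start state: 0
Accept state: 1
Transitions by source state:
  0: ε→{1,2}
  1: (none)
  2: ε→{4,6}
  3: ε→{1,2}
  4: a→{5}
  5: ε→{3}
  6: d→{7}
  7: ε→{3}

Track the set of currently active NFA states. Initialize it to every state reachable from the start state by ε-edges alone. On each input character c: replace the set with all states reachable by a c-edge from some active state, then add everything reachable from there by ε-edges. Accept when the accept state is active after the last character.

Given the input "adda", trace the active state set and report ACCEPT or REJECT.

Answer: ACCEPT

Steps:
initial (ε-close {0}): {0,1,2,4,6}
'a' @ 1: {1,2,3,4,5,6}  [accepting]
'd' @ 2: {1,2,3,4,6,7}  [accepting]
'd' @ 3: {1,2,3,4,6,7}  [accepting]
'a' @ 4: {1,2,3,4,5,6}  [accepting]
after full input: {1,2,3,4,5,6}  (accept=1 in)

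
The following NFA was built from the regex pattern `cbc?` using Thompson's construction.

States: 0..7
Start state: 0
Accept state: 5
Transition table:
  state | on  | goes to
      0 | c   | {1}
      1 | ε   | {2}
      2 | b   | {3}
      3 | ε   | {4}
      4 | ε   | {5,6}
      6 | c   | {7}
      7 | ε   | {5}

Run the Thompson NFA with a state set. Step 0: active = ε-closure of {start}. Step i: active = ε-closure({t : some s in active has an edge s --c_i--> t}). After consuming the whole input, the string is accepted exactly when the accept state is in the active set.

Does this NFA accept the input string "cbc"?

Answer: ACCEPT

Steps:
S₀ = ε-closure({0}) = {0}
'c' @ 1: {1,2}
'b' @ 2: {3,4,5,6}  [accepting]
'c' @ 3: {5,7}  [accepting]
final: {5,7}; accept 5 in set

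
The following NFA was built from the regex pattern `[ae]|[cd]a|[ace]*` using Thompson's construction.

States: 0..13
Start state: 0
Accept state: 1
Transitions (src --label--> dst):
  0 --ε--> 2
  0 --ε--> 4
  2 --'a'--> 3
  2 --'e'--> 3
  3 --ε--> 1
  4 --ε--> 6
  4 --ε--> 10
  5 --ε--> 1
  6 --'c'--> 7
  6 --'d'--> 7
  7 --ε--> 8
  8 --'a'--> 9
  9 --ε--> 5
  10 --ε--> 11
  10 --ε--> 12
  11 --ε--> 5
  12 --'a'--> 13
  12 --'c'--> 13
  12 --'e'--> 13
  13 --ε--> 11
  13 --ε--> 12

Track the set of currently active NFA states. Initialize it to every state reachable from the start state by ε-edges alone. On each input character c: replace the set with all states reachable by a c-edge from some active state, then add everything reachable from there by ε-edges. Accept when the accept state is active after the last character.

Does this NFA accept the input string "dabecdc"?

initial (ε-close {0}): {0,1,2,4,5,6,10,11,12}
'd' @ 1: {7,8}
'a' @ 2: {1,5,9}  [accepting]
'b' @ 3: {}  — dead — no transitions
rest 'ecdc' ignored (set empty)
after full input: {}  (accept=1 not in)

Answer: REJECT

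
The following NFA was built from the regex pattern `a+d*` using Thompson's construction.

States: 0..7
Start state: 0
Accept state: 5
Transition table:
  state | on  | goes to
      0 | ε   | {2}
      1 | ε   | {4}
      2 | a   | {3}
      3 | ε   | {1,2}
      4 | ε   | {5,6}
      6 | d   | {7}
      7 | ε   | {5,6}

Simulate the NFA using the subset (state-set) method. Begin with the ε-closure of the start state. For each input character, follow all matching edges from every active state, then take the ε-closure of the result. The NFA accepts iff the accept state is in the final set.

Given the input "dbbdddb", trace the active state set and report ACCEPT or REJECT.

Answer: REJECT

Trace:
start: ε-closure({0}) = {0,2}
'd' @ 1: {}  — no active states
rest 'bbdddb' ignored (set empty)
final: {}; accept 5 not in set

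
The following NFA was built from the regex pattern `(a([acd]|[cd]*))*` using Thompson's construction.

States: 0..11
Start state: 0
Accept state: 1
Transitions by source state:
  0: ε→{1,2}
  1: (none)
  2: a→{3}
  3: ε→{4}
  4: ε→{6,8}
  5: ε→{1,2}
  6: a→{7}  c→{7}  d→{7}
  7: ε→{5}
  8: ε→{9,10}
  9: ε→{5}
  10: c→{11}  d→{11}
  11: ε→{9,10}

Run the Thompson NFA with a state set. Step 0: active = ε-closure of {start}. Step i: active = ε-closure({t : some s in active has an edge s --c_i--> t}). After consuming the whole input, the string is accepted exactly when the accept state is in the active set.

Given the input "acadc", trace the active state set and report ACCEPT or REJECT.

S₀ = ε-closure({0}) = {0,1,2}
'a' @ 1: {1,2,3,4,5,6,8,9,10}  ✓accept
'c' @ 2: {1,2,5,7,9,10,11}  ✓accept
'a' @ 3: {1,2,3,4,5,6,8,9,10}  ✓accept
'd' @ 4: {1,2,5,7,9,10,11}  ✓accept
'c' @ 5: {1,2,5,9,10,11}  ✓accept
after full input: {1,2,5,9,10,11}  (accept=1 in)

Answer: ACCEPT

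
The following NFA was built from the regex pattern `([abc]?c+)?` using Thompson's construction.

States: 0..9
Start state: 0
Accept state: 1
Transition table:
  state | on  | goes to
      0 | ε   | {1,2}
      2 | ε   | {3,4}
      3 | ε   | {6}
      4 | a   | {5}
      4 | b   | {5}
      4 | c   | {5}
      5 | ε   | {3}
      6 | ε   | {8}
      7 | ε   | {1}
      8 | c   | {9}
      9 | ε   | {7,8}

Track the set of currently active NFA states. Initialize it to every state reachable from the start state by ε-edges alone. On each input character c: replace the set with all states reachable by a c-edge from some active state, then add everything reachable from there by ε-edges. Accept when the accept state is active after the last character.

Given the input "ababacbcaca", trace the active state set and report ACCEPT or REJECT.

Answer: REJECT

Derivation:
initial (ε-close {0}): {0,1,2,3,4,6,8}
'a' @ 1: {3,5,6,8}
'b' @ 2: {}  — state set empty
rest 'abacbcaca' ignored (set empty)
after full input: {}  (accept=1 not in)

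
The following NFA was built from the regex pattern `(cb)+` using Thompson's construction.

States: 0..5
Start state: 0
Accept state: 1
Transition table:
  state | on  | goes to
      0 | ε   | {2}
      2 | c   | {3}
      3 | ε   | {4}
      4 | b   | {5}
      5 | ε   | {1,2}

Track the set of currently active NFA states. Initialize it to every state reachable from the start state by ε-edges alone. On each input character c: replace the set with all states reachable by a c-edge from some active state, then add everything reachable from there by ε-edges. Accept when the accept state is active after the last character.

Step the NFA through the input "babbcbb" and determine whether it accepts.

Answer: REJECT

Steps:
initial (ε-close {0}): {0,2}
'b' @ 1: {}  — state set empty
rest 'abbcbb' ignored (set empty)
final: {}; accept 1 not in set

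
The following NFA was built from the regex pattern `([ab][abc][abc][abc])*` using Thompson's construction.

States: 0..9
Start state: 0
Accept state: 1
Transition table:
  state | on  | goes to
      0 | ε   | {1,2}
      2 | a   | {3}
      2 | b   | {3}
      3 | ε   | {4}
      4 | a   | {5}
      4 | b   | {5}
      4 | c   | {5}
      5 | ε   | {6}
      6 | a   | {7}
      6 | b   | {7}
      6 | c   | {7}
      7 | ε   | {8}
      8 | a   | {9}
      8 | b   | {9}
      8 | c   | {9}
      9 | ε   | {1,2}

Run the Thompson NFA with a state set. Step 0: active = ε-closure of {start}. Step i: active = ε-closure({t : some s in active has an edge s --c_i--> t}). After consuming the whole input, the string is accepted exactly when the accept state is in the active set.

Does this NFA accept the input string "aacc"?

Answer: ACCEPT

Steps:
start: ε-closure({0}) = {0,1,2}
'a' @ 1: {3,4}
'a' @ 2: {5,6}
'c' @ 3: {7,8}
'c' @ 4: {1,2,9}  ✓accept
final: {1,2,9}; accept 1 in set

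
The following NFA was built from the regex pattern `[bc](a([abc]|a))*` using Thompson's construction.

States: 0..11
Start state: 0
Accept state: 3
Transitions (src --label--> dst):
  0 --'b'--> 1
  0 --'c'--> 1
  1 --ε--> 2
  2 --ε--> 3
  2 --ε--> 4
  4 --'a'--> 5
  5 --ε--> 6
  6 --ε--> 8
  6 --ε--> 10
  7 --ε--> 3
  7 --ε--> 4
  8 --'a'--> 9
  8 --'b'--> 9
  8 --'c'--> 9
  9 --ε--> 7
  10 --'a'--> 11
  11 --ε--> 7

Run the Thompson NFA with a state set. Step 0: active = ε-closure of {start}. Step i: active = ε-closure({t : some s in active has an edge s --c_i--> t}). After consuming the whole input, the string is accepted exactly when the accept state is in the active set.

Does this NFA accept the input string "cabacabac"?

start: ε-closure({0}) = {0}
'c' @ 1: {1,2,3,4}  ✓accept
'a' @ 2: {5,6,8,10}
'b' @ 3: {3,4,7,9}  ✓accept
'a' @ 4: {5,6,8,10}
'c' @ 5: {3,4,7,9}  ✓accept
'a' @ 6: {5,6,8,10}
'b' @ 7: {3,4,7,9}  ✓accept
'a' @ 8: {5,6,8,10}
'c' @ 9: {3,4,7,9}  ✓accept
final: {3,4,7,9}; accept 3 in set

Answer: ACCEPT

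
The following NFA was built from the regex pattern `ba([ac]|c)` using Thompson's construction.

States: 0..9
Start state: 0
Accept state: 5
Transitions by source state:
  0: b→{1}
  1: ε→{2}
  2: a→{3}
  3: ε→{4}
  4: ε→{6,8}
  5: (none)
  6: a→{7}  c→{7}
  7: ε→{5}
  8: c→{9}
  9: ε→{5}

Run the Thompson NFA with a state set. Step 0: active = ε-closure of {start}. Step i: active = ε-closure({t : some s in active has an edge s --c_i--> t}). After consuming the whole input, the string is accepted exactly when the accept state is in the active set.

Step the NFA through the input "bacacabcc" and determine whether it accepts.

Answer: REJECT

Trace:
start: ε-closure({0}) = {0}
'b' @ 1: {1,2}
'a' @ 2: {3,4,6,8}
'c' @ 3: {5,7,9}  [accepting]
'a' @ 4: {}  — state set empty
rest 'cabcc' ignored (set empty)
after full input: {}  (accept=5 not in)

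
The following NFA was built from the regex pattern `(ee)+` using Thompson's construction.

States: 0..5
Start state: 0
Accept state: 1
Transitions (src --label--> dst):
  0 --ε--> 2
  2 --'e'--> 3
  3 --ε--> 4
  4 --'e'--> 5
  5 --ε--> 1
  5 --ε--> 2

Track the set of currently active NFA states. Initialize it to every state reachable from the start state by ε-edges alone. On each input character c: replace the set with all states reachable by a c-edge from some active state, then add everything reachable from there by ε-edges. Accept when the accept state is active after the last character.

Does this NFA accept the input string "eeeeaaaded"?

Answer: REJECT

Trace:
initial (ε-close {0}): {0,2}
'e' @ 1: {3,4}
'e' @ 2: {1,2,5}  ✓accept
'e' @ 3: {3,4}
'e' @ 4: {1,2,5}  ✓accept
'a' @ 5: {}  — state set empty
rest 'aaded' ignored (set empty)
end set {} — state 1 not in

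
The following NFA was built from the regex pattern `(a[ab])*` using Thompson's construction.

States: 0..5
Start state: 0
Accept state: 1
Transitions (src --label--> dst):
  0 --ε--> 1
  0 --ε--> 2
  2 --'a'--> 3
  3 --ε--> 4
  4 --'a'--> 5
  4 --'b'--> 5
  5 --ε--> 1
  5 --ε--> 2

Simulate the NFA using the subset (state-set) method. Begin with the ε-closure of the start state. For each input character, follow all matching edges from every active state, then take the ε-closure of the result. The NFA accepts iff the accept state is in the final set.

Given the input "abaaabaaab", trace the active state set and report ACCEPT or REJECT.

Answer: ACCEPT

Trace:
start: ε-closure({0}) = {0,1,2}
'a' @ 1: {3,4}
'b' @ 2: {1,2,5}  ✓accept
'a' @ 3: {3,4}
'a' @ 4: {1,2,5}  ✓accept
'a' @ 5: {3,4}
'b' @ 6: {1,2,5}  ✓accept
'a' @ 7: {3,4}
'a' @ 8: {1,2,5}  ✓accept
'a' @ 9: {3,4}
'b' @ 10: {1,2,5}  ✓accept
final: {1,2,5}; accept 1 in set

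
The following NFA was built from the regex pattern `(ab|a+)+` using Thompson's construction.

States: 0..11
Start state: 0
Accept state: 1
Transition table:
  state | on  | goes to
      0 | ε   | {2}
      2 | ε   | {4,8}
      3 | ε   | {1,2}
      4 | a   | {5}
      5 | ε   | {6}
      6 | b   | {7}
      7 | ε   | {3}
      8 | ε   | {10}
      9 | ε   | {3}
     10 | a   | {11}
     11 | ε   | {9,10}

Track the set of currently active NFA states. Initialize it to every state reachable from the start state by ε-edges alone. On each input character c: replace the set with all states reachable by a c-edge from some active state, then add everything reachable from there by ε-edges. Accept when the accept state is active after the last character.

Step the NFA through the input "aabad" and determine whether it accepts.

start: ε-closure({0}) = {0,2,4,8,10}
'a' @ 1: {1,2,3,4,5,6,8,9,10,11}  [accepting]
'a' @ 2: {1,2,3,4,5,6,8,9,10,11}  [accepting]
'b' @ 3: {1,2,3,4,7,8,10}  [accepting]
'a' @ 4: {1,2,3,4,5,6,8,9,10,11}  [accepting]
'd' @ 5: {}  — state set empty
end set {} — state 1 not in

Answer: REJECT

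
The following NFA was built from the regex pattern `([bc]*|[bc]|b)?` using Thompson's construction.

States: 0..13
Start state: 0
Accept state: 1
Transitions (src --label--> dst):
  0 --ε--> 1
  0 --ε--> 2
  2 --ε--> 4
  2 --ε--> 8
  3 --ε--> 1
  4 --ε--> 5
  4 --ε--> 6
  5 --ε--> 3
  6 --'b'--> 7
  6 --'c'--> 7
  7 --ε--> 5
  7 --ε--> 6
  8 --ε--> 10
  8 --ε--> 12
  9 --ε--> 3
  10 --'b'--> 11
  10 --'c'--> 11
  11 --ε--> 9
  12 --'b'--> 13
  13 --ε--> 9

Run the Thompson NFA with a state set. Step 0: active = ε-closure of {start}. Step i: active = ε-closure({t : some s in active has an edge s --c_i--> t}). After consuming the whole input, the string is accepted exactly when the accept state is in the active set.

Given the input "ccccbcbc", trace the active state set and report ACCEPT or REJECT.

start: ε-closure({0}) = {0,1,2,3,4,5,6,8,10,12}
'c' @ 1: {1,3,5,6,7,9,11}  [accepting]
'c' @ 2: {1,3,5,6,7}  [accepting]
'c' @ 3: {1,3,5,6,7}  [accepting]
'c' @ 4: {1,3,5,6,7}  [accepting]
'b' @ 5: {1,3,5,6,7}  [accepting]
'c' @ 6: {1,3,5,6,7}  [accepting]
'b' @ 7: {1,3,5,6,7}  [accepting]
'c' @ 8: {1,3,5,6,7}  [accepting]
after full input: {1,3,5,6,7}  (accept=1 in)

Answer: ACCEPT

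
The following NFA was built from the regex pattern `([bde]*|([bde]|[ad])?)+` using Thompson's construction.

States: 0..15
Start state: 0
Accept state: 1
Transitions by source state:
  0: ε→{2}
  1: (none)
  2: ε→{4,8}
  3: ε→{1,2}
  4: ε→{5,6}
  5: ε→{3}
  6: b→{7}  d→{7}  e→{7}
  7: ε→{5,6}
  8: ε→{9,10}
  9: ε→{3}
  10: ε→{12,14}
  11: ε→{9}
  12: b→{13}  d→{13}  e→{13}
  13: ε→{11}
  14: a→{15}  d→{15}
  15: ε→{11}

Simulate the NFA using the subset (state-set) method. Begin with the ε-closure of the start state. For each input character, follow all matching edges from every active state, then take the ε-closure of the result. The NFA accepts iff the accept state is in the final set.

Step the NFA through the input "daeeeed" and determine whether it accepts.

start: ε-closure({0}) = {0,1,2,3,4,5,6,8,9,10,12,14}
'd' @ 1: {1,2,3,4,5,6,7,8,9,10,11,12,13,14,15}  [accepting]
'a' @ 2: {1,2,3,4,5,6,8,9,10,11,12,14,15}  [accepting]
'e' @ 3: {1,2,3,4,5,6,7,8,9,10,11,12,13,14}  [accepting]
'e' @ 4: {1,2,3,4,5,6,7,8,9,10,11,12,13,14}  [accepting]
'e' @ 5: {1,2,3,4,5,6,7,8,9,10,11,12,13,14}  [accepting]
'e' @ 6: {1,2,3,4,5,6,7,8,9,10,11,12,13,14}  [accepting]
'd' @ 7: {1,2,3,4,5,6,7,8,9,10,11,12,13,14,15}  [accepting]
end set {1,2,3,4,5,6,7,8,9,10,11,12,13,14,15} — state 1 in

Answer: ACCEPT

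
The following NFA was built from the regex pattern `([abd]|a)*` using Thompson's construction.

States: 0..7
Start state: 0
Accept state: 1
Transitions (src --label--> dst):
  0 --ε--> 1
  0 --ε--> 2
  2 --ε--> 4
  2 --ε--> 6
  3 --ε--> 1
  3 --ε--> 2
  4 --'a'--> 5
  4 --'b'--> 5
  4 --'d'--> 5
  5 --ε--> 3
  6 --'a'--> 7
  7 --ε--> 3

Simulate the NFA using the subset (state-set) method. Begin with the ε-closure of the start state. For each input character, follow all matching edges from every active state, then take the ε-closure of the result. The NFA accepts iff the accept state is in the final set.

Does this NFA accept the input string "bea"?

Answer: REJECT

Steps:
start: ε-closure({0}) = {0,1,2,4,6}
'b' @ 1: {1,2,3,4,5,6}  ✓accept
'e' @ 2: {}  — state set empty
rest 'a' ignored (set empty)
after full input: {}  (accept=1 not in)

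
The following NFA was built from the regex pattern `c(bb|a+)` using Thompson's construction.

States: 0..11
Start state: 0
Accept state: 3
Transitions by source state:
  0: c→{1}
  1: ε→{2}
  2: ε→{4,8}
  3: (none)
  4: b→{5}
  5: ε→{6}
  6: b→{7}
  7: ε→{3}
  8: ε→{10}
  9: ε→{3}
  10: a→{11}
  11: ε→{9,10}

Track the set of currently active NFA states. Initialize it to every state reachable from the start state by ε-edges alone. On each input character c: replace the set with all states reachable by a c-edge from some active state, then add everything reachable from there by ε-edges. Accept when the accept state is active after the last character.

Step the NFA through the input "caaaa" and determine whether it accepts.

Answer: ACCEPT

Steps:
initial (ε-close {0}): {0}
'c' @ 1: {1,2,4,8,10}
'a' @ 2: {3,9,10,11}  [accepting]
'a' @ 3: {3,9,10,11}  [accepting]
'a' @ 4: {3,9,10,11}  [accepting]
'a' @ 5: {3,9,10,11}  [accepting]
end set {3,9,10,11} — state 3 in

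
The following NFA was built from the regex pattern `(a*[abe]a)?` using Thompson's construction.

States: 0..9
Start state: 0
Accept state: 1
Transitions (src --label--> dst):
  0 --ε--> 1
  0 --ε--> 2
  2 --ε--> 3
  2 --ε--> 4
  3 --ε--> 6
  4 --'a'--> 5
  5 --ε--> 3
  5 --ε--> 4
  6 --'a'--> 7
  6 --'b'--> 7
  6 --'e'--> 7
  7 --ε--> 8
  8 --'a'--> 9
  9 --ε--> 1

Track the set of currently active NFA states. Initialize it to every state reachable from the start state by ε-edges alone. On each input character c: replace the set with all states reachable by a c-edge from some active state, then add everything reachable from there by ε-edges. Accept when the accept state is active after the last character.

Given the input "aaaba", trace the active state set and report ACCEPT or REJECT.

start: ε-closure({0}) = {0,1,2,3,4,6}
'a' @ 1: {3,4,5,6,7,8}
'a' @ 2: {1,3,4,5,6,7,8,9}  [accepting]
'a' @ 3: {1,3,4,5,6,7,8,9}  [accepting]
'b' @ 4: {7,8}
'a' @ 5: {1,9}  [accepting]
final: {1,9}; accept 1 in set

Answer: ACCEPT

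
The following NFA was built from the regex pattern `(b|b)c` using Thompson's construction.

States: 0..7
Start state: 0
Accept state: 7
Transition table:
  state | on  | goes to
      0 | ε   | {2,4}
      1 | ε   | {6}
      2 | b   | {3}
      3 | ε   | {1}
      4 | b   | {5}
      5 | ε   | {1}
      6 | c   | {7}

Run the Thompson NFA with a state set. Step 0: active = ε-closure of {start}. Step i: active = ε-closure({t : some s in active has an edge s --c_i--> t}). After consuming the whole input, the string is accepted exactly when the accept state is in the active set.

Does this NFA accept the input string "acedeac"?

Answer: REJECT

Trace:
start: ε-closure({0}) = {0,2,4}
'a' @ 1: {}  — no active states
rest 'cedeac' ignored (set empty)
after full input: {}  (accept=7 not in)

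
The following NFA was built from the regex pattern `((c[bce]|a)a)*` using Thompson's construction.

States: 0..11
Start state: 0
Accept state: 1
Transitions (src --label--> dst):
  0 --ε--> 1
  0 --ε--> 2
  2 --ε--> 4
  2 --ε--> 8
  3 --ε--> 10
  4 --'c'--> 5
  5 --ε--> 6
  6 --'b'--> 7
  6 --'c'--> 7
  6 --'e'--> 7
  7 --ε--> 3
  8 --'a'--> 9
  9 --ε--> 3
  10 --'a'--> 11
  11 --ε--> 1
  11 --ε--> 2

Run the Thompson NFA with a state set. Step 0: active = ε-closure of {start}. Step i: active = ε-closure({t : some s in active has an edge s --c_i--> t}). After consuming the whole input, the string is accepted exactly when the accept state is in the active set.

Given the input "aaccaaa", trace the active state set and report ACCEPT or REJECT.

initial (ε-close {0}): {0,1,2,4,8}
'a' @ 1: {3,9,10}
'a' @ 2: {1,2,4,8,11}  (accept∈set)
'c' @ 3: {5,6}
'c' @ 4: {3,7,10}
'a' @ 5: {1,2,4,8,11}  (accept∈set)
'a' @ 6: {3,9,10}
'a' @ 7: {1,2,4,8,11}  (accept∈set)
end set {1,2,4,8,11} — state 1 in

Answer: ACCEPT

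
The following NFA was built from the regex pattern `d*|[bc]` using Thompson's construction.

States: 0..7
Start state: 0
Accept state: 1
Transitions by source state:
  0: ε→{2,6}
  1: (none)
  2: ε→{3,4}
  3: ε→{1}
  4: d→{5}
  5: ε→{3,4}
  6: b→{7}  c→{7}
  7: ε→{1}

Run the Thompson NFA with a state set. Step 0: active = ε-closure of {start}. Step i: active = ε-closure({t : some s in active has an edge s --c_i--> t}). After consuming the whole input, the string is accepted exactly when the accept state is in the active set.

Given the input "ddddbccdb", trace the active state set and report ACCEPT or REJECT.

Answer: REJECT

Trace:
initial (ε-close {0}): {0,1,2,3,4,6}
'd' @ 1: {1,3,4,5}  (accept∈set)
'd' @ 2: {1,3,4,5}  (accept∈set)
'd' @ 3: {1,3,4,5}  (accept∈set)
'd' @ 4: {1,3,4,5}  (accept∈set)
'b' @ 5: {}  — state set empty
rest 'ccdb' ignored (set empty)
end set {} — state 1 not in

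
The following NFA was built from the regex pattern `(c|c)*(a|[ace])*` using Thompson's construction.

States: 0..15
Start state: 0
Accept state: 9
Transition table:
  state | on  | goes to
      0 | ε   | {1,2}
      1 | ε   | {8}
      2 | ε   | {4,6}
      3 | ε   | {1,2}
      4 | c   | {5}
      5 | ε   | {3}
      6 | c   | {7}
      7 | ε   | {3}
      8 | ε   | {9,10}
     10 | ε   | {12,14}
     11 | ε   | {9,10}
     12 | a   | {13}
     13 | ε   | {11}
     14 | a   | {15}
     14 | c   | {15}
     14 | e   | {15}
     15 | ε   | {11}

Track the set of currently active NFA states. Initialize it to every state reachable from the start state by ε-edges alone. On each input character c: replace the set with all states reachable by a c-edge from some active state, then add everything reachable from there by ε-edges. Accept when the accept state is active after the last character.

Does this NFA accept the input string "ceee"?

start: ε-closure({0}) = {0,1,2,4,6,8,9,10,12,14}
'c' @ 1: {1,2,3,4,5,6,7,8,9,10,11,12,14,15}  ✓accept
'e' @ 2: {9,10,11,12,14,15}  ✓accept
'e' @ 3: {9,10,11,12,14,15}  ✓accept
'e' @ 4: {9,10,11,12,14,15}  ✓accept
end set {9,10,11,12,14,15} — state 9 in

Answer: ACCEPT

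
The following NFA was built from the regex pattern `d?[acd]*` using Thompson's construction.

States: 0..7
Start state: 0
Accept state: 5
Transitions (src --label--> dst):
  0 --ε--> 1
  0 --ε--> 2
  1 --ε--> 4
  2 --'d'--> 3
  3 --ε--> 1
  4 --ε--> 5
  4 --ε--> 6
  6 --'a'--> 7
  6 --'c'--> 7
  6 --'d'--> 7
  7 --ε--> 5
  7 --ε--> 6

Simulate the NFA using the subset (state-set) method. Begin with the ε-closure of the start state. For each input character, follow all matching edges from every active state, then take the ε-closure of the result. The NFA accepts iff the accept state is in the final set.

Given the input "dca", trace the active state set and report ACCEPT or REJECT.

Answer: ACCEPT

Steps:
initial (ε-close {0}): {0,1,2,4,5,6}
'd' @ 1: {1,3,4,5,6,7}  ✓accept
'c' @ 2: {5,6,7}  ✓accept
'a' @ 3: {5,6,7}  ✓accept
end set {5,6,7} — state 5 in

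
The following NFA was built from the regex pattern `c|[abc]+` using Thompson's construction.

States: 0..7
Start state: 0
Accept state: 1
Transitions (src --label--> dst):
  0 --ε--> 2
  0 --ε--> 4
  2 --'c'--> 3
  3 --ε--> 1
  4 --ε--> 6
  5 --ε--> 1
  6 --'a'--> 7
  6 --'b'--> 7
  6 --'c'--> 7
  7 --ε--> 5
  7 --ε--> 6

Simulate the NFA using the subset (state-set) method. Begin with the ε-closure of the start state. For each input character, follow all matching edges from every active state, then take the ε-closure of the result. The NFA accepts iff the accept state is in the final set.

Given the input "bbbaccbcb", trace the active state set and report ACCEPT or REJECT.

Answer: ACCEPT

Trace:
initial (ε-close {0}): {0,2,4,6}
'b' @ 1: {1,5,6,7}  (accept∈set)
'b' @ 2: {1,5,6,7}  (accept∈set)
'b' @ 3: {1,5,6,7}  (accept∈set)
'a' @ 4: {1,5,6,7}  (accept∈set)
'c' @ 5: {1,5,6,7}  (accept∈set)
'c' @ 6: {1,5,6,7}  (accept∈set)
'b' @ 7: {1,5,6,7}  (accept∈set)
'c' @ 8: {1,5,6,7}  (accept∈set)
'b' @ 9: {1,5,6,7}  (accept∈set)
end set {1,5,6,7} — state 1 in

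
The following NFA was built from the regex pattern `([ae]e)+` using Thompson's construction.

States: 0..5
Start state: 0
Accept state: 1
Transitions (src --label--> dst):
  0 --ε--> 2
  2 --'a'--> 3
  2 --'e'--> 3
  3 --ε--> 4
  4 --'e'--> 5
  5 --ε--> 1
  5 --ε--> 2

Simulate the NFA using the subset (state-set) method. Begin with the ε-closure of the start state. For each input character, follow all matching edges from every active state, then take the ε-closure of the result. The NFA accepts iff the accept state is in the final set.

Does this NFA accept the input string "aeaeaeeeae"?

Answer: ACCEPT

Derivation:
start: ε-closure({0}) = {0,2}
'a' @ 1: {3,4}
'e' @ 2: {1,2,5}  ✓accept
'a' @ 3: {3,4}
'e' @ 4: {1,2,5}  ✓accept
'a' @ 5: {3,4}
'e' @ 6: {1,2,5}  ✓accept
'e' @ 7: {3,4}
'e' @ 8: {1,2,5}  ✓accept
'a' @ 9: {3,4}
'e' @ 10: {1,2,5}  ✓accept
final: {1,2,5}; accept 1 in set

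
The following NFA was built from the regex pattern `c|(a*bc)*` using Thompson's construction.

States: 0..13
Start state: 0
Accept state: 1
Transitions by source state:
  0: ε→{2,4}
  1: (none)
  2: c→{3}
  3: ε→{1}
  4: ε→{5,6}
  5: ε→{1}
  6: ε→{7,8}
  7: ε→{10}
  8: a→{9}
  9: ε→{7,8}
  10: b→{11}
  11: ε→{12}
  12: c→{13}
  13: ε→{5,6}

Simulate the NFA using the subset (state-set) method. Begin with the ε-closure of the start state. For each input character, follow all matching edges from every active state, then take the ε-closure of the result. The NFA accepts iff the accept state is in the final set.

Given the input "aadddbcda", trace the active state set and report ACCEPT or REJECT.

Answer: REJECT

Trace:
initial (ε-close {0}): {0,1,2,4,5,6,7,8,10}
'a' @ 1: {7,8,9,10}
'a' @ 2: {7,8,9,10}
'd' @ 3: {}  — no active states
rest 'ddbcda' ignored (set empty)
final: {}; accept 1 not in set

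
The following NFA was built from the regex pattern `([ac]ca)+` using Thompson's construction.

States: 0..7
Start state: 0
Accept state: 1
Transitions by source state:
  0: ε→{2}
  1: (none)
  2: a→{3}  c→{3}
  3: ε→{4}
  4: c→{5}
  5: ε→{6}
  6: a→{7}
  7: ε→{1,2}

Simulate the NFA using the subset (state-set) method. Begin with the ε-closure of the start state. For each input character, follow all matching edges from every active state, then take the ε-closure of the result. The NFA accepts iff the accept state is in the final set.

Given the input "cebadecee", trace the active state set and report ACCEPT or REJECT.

initial (ε-close {0}): {0,2}
'c' @ 1: {3,4}
'e' @ 2: {}  — dead — no transitions
rest 'badecee' ignored (set empty)
after full input: {}  (accept=1 not in)

Answer: REJECT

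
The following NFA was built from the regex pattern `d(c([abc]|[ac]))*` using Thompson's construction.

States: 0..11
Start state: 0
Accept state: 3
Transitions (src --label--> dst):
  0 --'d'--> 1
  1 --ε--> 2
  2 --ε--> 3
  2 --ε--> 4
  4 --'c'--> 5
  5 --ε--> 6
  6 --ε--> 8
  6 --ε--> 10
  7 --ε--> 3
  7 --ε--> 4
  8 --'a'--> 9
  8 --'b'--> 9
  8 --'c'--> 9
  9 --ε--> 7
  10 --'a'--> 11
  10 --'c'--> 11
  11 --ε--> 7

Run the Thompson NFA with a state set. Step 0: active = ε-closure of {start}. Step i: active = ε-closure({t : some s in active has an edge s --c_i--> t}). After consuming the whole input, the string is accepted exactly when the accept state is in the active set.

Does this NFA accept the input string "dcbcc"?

initial (ε-close {0}): {0}
'd' @ 1: {1,2,3,4}  ✓accept
'c' @ 2: {5,6,8,10}
'b' @ 3: {3,4,7,9}  ✓accept
'c' @ 4: {5,6,8,10}
'c' @ 5: {3,4,7,9,11}  ✓accept
after full input: {3,4,7,9,11}  (accept=3 in)

Answer: ACCEPT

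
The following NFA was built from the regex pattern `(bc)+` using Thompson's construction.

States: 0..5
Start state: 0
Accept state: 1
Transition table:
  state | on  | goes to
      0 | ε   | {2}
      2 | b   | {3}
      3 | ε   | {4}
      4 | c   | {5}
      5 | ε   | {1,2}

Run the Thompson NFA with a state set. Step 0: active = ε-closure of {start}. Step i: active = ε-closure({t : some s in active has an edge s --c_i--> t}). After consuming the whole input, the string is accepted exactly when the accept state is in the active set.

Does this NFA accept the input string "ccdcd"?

Answer: REJECT

Derivation:
S₀ = ε-closure({0}) = {0,2}
'c' @ 1: {}  — no active states
rest 'cdcd' ignored (set empty)
after full input: {}  (accept=1 not in)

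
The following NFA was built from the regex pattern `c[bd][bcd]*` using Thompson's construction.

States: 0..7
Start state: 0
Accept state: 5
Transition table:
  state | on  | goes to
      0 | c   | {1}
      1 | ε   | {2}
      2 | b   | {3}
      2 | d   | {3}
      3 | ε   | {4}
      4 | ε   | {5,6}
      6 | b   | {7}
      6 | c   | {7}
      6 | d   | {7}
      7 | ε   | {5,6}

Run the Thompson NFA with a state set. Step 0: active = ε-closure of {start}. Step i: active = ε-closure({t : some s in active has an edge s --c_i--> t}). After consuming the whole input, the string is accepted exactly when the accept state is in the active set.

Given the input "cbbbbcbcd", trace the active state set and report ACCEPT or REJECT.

S₀ = ε-closure({0}) = {0}
'c' @ 1: {1,2}
'b' @ 2: {3,4,5,6}  (accept∈set)
'b' @ 3: {5,6,7}  (accept∈set)
'b' @ 4: {5,6,7}  (accept∈set)
'b' @ 5: {5,6,7}  (accept∈set)
'c' @ 6: {5,6,7}  (accept∈set)
'b' @ 7: {5,6,7}  (accept∈set)
'c' @ 8: {5,6,7}  (accept∈set)
'd' @ 9: {5,6,7}  (accept∈set)
final: {5,6,7}; accept 5 in set

Answer: ACCEPT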